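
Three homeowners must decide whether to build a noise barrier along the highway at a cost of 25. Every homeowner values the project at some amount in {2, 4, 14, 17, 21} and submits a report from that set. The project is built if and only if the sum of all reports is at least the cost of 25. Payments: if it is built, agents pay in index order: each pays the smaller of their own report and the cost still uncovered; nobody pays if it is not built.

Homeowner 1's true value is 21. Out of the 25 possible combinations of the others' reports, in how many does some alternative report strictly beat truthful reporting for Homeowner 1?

22

Others report (2, 14): truth gives 0; report 14 gives 7 > 0. Violating.
Others report (2, 17): truth gives 0; report 14 gives 7 > 0. Violating.
Others report (2, 21): truth gives 0; report 2 gives 19 > 0. Violating.
Others report (4, 4): truth gives 0; report 17 gives 4 > 0. Violating.
Others report (2, 2): truth gives 0; no alternative beats it.
Others report (2, 4): truth gives 0; no alternative beats it.
(Checking all 25 profiles: 22 have a profitable deviation, 3 do not.)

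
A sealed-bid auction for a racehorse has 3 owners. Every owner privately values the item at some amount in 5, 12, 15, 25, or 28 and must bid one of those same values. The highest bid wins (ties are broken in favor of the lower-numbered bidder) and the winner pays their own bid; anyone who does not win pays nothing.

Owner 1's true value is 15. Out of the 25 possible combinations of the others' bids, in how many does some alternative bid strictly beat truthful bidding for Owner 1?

4

Others bid (5, 5): truth gives 0; bid 5 gives 10 > 0. Violating.
Others bid (5, 12): truth gives 0; bid 12 gives 3 > 0. Violating.
Others bid (12, 5): truth gives 0; bid 12 gives 3 > 0. Violating.
Others bid (12, 12): truth gives 0; bid 12 gives 3 > 0. Violating.
Others bid (5, 15): truth gives 0; no alternative beats it.
Others bid (5, 25): truth gives 0; no alternative beats it.
(Checking all 25 profiles: 4 have a profitable deviation, 21 do not.)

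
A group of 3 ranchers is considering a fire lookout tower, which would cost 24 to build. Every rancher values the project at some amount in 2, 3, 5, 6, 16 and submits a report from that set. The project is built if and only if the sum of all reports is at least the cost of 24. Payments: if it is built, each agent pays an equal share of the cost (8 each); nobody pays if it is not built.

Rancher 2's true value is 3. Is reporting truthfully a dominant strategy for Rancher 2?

Consider the case where Rancher 1 reports 5 and Rancher 3 reports 16.
Truthful report 3: project built, pays 8, utility 3 - 8 = -5.
Report 2 instead: project not built, utility 0.
Since 0 > -5, reporting 2 is strictly better here, so truthful reporting is not dominant.

No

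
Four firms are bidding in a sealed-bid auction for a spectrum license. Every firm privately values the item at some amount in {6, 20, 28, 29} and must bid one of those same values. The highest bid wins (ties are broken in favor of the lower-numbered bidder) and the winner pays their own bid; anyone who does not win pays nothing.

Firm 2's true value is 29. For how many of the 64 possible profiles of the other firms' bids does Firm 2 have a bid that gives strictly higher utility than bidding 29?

18

Others bid (6, 6, 6): truth gives 0; bid 20 gives 9 > 0. Violating.
Others bid (6, 6, 20): truth gives 0; bid 20 gives 9 > 0. Violating.
Others bid (6, 6, 28): truth gives 0; bid 28 gives 1 > 0. Violating.
Others bid (6, 20, 6): truth gives 0; bid 20 gives 9 > 0. Violating.
Others bid (6, 6, 29): truth gives 0; no alternative beats it.
Others bid (6, 20, 29): truth gives 0; no alternative beats it.
(Checking all 64 profiles: 18 have a profitable deviation, 46 do not.)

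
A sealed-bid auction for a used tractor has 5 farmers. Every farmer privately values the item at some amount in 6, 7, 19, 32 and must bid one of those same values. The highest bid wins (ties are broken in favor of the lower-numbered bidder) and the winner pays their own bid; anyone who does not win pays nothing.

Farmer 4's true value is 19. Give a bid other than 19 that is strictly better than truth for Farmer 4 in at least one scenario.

7

Suppose Farmer 1 bids 6, Farmer 2 bids 6, Farmer 3 bids 6 and Farmer 5 bids 6.
Bid 19: wins, pays 19, utility 19 - 19 = 0.
Bid 7: wins, pays 7, utility 19 - 7 = 12.
So bidding 7 beats truth here (12 > 0).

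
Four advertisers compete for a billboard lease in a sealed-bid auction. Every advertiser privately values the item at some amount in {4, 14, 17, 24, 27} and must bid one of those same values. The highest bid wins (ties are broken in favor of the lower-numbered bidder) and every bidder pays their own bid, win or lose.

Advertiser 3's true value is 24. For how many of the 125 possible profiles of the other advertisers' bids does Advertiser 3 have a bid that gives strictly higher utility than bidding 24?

101

Others bid (4, 4, 4): truth gives 0; bid 14 gives 10 > 0. Violating.
Others bid (4, 4, 14): truth gives 0; bid 14 gives 10 > 0. Violating.
Others bid (4, 4, 17): truth gives 0; bid 17 gives 7 > 0. Violating.
Others bid (4, 4, 27): truth gives -24; bid 27 gives -3 > -24. Violating.
Others bid (4, 4, 24): truth gives 0; no alternative beats it.
Others bid (4, 14, 24): truth gives 0; no alternative beats it.
(Checking all 125 profiles: 101 have a profitable deviation, 24 do not.)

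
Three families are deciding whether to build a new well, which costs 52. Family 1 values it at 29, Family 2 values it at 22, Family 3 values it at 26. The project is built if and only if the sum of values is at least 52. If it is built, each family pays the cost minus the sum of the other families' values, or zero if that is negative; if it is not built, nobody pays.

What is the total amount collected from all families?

Total value 77 ≥ cost 52, so it is built.
Family 1: others sum to 48; max(0, 52 - 48) = 4.
Family 2: others sum to 55; max(0, 52 - 55) = 0.
Family 3: others sum to 51; max(0, 52 - 51) = 1.
Total collected = 4 + 0 + 1 = 5.

5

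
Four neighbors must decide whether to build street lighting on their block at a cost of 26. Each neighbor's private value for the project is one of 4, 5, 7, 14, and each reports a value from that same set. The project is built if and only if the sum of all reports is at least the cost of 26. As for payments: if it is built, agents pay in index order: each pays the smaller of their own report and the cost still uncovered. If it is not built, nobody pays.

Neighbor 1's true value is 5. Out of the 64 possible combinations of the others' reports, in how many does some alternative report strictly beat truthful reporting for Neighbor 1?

Others report (4, 4, 14): truth gives 0; report 4 gives 1 > 0. Violating.
Others report (4, 5, 14): truth gives 0; report 4 gives 1 > 0. Violating.
Others report (4, 7, 14): truth gives 0; report 4 gives 1 > 0. Violating.
Others report (4, 14, 4): truth gives 0; report 4 gives 1 > 0. Violating.
Others report (4, 4, 4): truth gives 0; no alternative beats it.
Others report (4, 4, 5): truth gives 0; no alternative beats it.
(Checking all 64 profiles: 37 have a profitable deviation, 27 do not.)

37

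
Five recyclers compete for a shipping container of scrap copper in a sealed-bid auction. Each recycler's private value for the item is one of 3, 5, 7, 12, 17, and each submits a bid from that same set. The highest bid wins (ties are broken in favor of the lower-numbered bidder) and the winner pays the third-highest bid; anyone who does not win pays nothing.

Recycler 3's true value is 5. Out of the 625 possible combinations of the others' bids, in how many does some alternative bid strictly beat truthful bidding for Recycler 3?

12

Others bid (3, 3, 3, 7): truth gives 0; bid 7 gives 2 > 0. Violating.
Others bid (3, 3, 3, 12): truth gives 0; bid 12 gives 2 > 0. Violating.
Others bid (3, 3, 3, 17): truth gives 0; bid 17 gives 2 > 0. Violating.
Others bid (3, 3, 7, 3): truth gives 0; bid 7 gives 2 > 0. Violating.
Others bid (3, 3, 3, 3): truth gives 2; no alternative beats it.
Others bid (3, 3, 3, 5): truth gives 2; no alternative beats it.
(Checking all 625 profiles: 12 have a profitable deviation, 613 do not.)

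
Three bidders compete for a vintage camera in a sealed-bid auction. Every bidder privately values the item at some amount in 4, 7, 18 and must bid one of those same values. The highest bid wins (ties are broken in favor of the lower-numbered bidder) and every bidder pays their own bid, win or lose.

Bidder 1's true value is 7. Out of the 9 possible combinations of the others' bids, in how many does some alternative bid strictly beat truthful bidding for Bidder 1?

Others bid (4, 4): truth gives 0; bid 4 gives 3 > 0. Violating.
Others bid (4, 18): truth gives -7; bid 4 gives -4 > -7. Violating.
Others bid (7, 18): truth gives -7; bid 4 gives -4 > -7. Violating.
Others bid (18, 4): truth gives -7; bid 4 gives -4 > -7. Violating.
Others bid (4, 7): truth gives 0; no alternative beats it.
Others bid (7, 4): truth gives 0; no alternative beats it.
(Checking all 9 profiles: 6 have a profitable deviation, 3 do not.)

6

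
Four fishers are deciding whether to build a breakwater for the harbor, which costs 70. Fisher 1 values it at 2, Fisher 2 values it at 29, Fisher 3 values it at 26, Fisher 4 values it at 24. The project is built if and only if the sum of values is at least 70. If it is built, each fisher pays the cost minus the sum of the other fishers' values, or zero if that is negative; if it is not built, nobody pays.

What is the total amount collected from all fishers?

Total value 81 ≥ cost 70, so it is built.
Fisher 1: others sum to 79; max(0, 70 - 79) = 0.
Fisher 2: others sum to 52; max(0, 70 - 52) = 18.
Fisher 3: others sum to 55; max(0, 70 - 55) = 15.
Fisher 4: others sum to 57; max(0, 70 - 57) = 13.
Total collected = 0 + 18 + 15 + 13 = 46.

46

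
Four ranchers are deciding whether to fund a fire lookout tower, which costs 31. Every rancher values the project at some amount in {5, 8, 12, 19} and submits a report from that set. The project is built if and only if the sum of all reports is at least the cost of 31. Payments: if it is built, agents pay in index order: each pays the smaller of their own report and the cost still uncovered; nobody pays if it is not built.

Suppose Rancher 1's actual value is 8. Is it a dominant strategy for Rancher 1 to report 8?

No

Consider the case where Rancher 2 reports 5, Rancher 3 reports 5 and Rancher 4 reports 19.
Truthful report 8: project built, pays 8, utility 8 - 8 = 0.
Report 5 instead: project built, pays 5, utility 8 - 5 = 3.
Since 3 > 0, reporting 5 is strictly better here, so truthful reporting is not dominant.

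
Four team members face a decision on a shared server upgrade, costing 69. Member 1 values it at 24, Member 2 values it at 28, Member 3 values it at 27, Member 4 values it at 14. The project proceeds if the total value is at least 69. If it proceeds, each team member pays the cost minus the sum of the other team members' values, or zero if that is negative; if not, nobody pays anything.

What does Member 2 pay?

4

Total value 93 ≥ cost 69, so the project is built.
The other team members' values sum to 65.
Cost minus that sum is 69 - 65 = 4.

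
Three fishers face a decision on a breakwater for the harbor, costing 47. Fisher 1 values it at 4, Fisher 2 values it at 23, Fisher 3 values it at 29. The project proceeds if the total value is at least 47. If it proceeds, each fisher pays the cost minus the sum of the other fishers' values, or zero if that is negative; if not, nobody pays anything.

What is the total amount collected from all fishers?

34

Total value 56 ≥ cost 47, so it is built.
Fisher 1: others sum to 52; max(0, 47 - 52) = 0.
Fisher 2: others sum to 33; max(0, 47 - 33) = 14.
Fisher 3: others sum to 27; max(0, 47 - 27) = 20.
Total collected = 0 + 14 + 20 = 34.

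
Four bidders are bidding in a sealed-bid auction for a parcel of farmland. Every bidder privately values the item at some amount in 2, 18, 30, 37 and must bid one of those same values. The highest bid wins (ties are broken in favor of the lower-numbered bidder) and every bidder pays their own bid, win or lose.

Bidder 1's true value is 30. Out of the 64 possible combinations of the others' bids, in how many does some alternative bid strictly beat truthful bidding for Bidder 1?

Others bid (2, 2, 2): truth gives 0; bid 2 gives 28 > 0. Violating.
Others bid (2, 2, 18): truth gives 0; bid 18 gives 12 > 0. Violating.
Others bid (2, 2, 37): truth gives -30; bid 2 gives -2 > -30. Violating.
Others bid (2, 18, 2): truth gives 0; bid 18 gives 12 > 0. Violating.
Others bid (2, 2, 30): truth gives 0; no alternative beats it.
Others bid (2, 18, 30): truth gives 0; no alternative beats it.
(Checking all 64 profiles: 45 have a profitable deviation, 19 do not.)

45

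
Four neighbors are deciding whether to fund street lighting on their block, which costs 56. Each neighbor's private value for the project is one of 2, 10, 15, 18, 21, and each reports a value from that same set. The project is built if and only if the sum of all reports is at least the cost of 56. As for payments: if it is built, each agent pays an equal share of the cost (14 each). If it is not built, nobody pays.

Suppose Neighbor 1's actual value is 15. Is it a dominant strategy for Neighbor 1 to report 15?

Consider the case where Neighbor 2 reports 2, Neighbor 3 reports 15 and Neighbor 4 reports 18.
Truthful report 15: project not built, utility 0.
Report 21 instead: project built, pays 14, utility 15 - 14 = 1.
Since 1 > 0, reporting 21 is strictly better here, so truthful reporting is not dominant.

No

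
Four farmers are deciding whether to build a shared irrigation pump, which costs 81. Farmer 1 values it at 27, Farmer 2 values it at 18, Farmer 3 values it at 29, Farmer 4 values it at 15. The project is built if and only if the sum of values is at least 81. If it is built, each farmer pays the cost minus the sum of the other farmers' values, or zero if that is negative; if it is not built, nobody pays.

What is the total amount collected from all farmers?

Total value 89 ≥ cost 81, so it is built.
Farmer 1: others sum to 62; max(0, 81 - 62) = 19.
Farmer 2: others sum to 71; max(0, 81 - 71) = 10.
Farmer 3: others sum to 60; max(0, 81 - 60) = 21.
Farmer 4: others sum to 74; max(0, 81 - 74) = 7.
Total collected = 19 + 10 + 21 + 7 = 57.

57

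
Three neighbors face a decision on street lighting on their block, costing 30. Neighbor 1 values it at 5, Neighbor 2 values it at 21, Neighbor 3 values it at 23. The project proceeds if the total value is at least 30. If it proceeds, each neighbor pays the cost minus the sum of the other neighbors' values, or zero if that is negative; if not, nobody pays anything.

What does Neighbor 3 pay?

4

Total value 49 ≥ cost 30, so the project is built.
The other neighbors' values sum to 26.
Cost minus that sum is 30 - 26 = 4.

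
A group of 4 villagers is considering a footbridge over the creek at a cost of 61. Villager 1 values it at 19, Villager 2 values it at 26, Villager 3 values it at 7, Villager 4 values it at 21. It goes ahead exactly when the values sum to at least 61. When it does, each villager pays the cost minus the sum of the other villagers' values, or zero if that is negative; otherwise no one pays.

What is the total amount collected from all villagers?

Total value 73 ≥ cost 61, so it is built.
Villager 1: others sum to 54; max(0, 61 - 54) = 7.
Villager 2: others sum to 47; max(0, 61 - 47) = 14.
Villager 3: others sum to 66; max(0, 61 - 66) = 0.
Villager 4: others sum to 52; max(0, 61 - 52) = 9.
Total collected = 7 + 14 + 0 + 9 = 30.

30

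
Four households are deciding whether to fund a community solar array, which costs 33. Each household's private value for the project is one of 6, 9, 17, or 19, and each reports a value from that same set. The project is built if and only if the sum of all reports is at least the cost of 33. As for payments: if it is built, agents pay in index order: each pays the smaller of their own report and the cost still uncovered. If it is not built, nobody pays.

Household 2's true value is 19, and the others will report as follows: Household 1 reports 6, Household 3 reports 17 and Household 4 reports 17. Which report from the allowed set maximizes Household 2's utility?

6

Report 6: project built, pays 6, utility 19 - 6 = 13.
Report 9: project built, pays 9, utility 19 - 9 = 10.
Report 17: project built, pays 17, utility 19 - 17 = 2.
Report 19: project built, pays 19, utility 19 - 19 = 0.
The best choice is 6 with utility 13.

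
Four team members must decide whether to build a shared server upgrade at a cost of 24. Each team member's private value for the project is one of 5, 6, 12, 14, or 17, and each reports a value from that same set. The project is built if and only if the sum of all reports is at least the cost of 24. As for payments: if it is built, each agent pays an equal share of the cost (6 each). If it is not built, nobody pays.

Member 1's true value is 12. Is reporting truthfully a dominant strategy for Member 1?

Yes

Check each profile of the others' reports and compare truth against every alternative report.
Others report (5, 5, 5): truth gives 6, best alternative gives 6.
Others report (5, 5, 6): truth gives 6, best alternative gives 6.
Others report (5, 5, 12): truth gives 6, best alternative gives 6.
Others report (5, 5, 14): truth gives 6, best alternative gives 6.
Others report (5, 5, 17): truth gives 6, best alternative gives 6.
Others report (5, 6, 5): truth gives 6, best alternative gives 6.
(Remaining 119 profiles checked similarly; truth is weakly best in each.)
In every case the truthful report is at least as good as any alternative, so it is a dominant strategy.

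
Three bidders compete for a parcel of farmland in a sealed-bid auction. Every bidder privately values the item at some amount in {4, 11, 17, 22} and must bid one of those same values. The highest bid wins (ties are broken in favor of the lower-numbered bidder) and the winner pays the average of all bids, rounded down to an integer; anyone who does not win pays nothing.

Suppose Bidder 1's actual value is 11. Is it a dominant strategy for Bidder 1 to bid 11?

No

Consider the case where Bidder 2 bids 4 and Bidder 3 bids 4.
Truthful bid 11: wins, pays 6, utility 11 - 6 = 5.
Bid 4 instead: wins, pays 4, utility 11 - 4 = 7.
Since 7 > 5, bidding 4 is strictly better here, so truthful bidding is not dominant.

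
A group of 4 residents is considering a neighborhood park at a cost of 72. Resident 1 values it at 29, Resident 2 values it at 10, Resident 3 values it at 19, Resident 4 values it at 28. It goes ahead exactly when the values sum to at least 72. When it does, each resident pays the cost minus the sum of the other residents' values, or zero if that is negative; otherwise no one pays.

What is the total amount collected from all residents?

Total value 86 ≥ cost 72, so it is built.
Resident 1: others sum to 57; max(0, 72 - 57) = 15.
Resident 2: others sum to 76; max(0, 72 - 76) = 0.
Resident 3: others sum to 67; max(0, 72 - 67) = 5.
Resident 4: others sum to 58; max(0, 72 - 58) = 14.
Total collected = 15 + 0 + 5 + 14 = 34.

34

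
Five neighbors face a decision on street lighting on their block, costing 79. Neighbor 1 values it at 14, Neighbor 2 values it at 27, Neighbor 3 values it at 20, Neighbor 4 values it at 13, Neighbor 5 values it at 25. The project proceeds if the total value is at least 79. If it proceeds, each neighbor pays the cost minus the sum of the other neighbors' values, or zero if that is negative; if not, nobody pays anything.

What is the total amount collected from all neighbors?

Total value 99 ≥ cost 79, so it is built.
Neighbor 1: others sum to 85; max(0, 79 - 85) = 0.
Neighbor 2: others sum to 72; max(0, 79 - 72) = 7.
Neighbor 3: others sum to 79; max(0, 79 - 79) = 0.
Neighbor 4: others sum to 86; max(0, 79 - 86) = 0.
Neighbor 5: others sum to 74; max(0, 79 - 74) = 5.
Total collected = 0 + 7 + 0 + 0 + 5 = 12.

12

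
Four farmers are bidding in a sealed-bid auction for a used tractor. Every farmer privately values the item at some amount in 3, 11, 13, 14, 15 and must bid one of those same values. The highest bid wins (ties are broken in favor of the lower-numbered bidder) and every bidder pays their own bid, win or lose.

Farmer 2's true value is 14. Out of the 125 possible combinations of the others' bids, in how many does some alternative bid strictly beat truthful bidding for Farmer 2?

Others bid (3, 3, 3): truth gives 0; bid 11 gives 3 > 0. Violating.
Others bid (3, 3, 11): truth gives 0; bid 11 gives 3 > 0. Violating.
Others bid (3, 3, 13): truth gives 0; bid 13 gives 1 > 0. Violating.
Others bid (3, 3, 15): truth gives -14; bid 15 gives -1 > -14. Violating.
Others bid (3, 3, 14): truth gives 0; no alternative beats it.
Others bid (3, 11, 14): truth gives 0; no alternative beats it.
(Checking all 125 profiles: 95 have a profitable deviation, 30 do not.)

95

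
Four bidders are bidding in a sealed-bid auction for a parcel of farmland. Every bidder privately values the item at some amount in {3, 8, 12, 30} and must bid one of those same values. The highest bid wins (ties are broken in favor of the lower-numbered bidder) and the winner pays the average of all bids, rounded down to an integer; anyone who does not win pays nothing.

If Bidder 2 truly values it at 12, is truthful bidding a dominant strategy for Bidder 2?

Consider the case where Bidder 1 bids 3, Bidder 3 bids 3 and Bidder 4 bids 3.
Truthful bid 12: wins, pays 5, utility 12 - 5 = 7.
Bid 8 instead: wins, pays 4, utility 12 - 4 = 8.
Since 8 > 7, bidding 8 is strictly better here, so truthful bidding is not dominant.

No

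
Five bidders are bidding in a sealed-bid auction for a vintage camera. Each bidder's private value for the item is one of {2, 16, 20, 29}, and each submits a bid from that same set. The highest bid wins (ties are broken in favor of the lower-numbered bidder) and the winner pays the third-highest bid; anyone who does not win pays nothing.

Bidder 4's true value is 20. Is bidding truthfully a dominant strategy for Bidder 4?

No

Consider the case where Bidder 1 bids 2, Bidder 2 bids 2, Bidder 3 bids 2 and Bidder 5 bids 29.
Truthful bid 20: loses, pays 0, utility 0.
Bid 29 instead: wins, pays 2, utility 20 - 2 = 18.
Since 18 > 0, bidding 29 is strictly better here, so truthful bidding is not dominant.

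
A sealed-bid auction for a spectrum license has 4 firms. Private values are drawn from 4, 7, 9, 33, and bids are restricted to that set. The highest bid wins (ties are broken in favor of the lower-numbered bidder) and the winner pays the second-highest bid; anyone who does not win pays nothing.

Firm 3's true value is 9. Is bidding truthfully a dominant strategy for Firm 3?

Check each profile of the others' bids and compare truth against every alternative bid.
Others bid (4, 4, 4): truth gives 5, best alternative gives 5.
Others bid (4, 4, 7): truth gives 2, best alternative gives 2.
Others bid (4, 7, 4): truth gives 2, best alternative gives 2.
Others bid (4, 7, 7): truth gives 2, best alternative gives 2.
Others bid (7, 4, 4): truth gives 2, best alternative gives 2.
Others bid (7, 4, 7): truth gives 2, best alternative gives 2.
(Remaining 58 profiles checked similarly; truth is weakly best in each.)
In every case the truthful bid is at least as good as any alternative, so it is a dominant strategy.

Yes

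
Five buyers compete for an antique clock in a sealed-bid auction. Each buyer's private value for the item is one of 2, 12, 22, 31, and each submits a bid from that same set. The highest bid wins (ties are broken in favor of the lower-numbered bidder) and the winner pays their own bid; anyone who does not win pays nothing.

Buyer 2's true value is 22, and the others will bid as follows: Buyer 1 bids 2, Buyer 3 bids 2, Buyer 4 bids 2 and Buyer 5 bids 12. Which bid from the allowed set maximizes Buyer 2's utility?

12

Bid 2: loses, pays 0, utility 0.
Bid 12: wins, pays 12, utility 22 - 12 = 10.
Bid 22: wins, pays 22, utility 22 - 22 = 0.
Bid 31: wins, pays 31, utility 22 - 31 = -9.
The best choice is 12 with utility 10.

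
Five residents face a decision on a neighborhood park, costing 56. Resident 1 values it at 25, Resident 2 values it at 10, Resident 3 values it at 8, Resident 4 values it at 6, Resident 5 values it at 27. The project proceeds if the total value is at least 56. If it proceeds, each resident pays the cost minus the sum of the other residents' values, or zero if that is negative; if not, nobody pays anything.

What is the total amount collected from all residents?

Total value 76 ≥ cost 56, so it is built.
Resident 1: others sum to 51; max(0, 56 - 51) = 5.
Resident 2: others sum to 66; max(0, 56 - 66) = 0.
Resident 3: others sum to 68; max(0, 56 - 68) = 0.
Resident 4: others sum to 70; max(0, 56 - 70) = 0.
Resident 5: others sum to 49; max(0, 56 - 49) = 7.
Total collected = 5 + 0 + 0 + 0 + 7 = 12.

12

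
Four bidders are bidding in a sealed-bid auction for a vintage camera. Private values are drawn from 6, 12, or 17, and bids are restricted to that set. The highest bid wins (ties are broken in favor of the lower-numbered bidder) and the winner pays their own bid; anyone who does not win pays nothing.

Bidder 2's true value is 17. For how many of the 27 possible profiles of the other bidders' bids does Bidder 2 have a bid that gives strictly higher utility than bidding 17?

Others bid (6, 6, 6): truth gives 0; bid 12 gives 5 > 0. Violating.
Others bid (6, 6, 12): truth gives 0; bid 12 gives 5 > 0. Violating.
Others bid (6, 12, 6): truth gives 0; bid 12 gives 5 > 0. Violating.
Others bid (6, 12, 12): truth gives 0; bid 12 gives 5 > 0. Violating.
Others bid (6, 6, 17): truth gives 0; no alternative beats it.
Others bid (6, 12, 17): truth gives 0; no alternative beats it.
(Checking all 27 profiles: 4 have a profitable deviation, 23 do not.)

4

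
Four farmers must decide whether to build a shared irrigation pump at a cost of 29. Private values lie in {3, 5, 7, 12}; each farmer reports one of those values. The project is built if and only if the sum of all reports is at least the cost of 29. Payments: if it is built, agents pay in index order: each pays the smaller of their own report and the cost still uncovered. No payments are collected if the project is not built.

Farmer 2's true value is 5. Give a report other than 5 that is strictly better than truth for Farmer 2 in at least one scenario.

Suppose Farmer 1 reports 3, Farmer 3 reports 12 and Farmer 4 reports 12.
Report 5: project built, pays 5, utility 5 - 5 = 0.
Report 3: project built, pays 3, utility 5 - 3 = 2.
So reporting 3 beats truth here (2 > 0).

3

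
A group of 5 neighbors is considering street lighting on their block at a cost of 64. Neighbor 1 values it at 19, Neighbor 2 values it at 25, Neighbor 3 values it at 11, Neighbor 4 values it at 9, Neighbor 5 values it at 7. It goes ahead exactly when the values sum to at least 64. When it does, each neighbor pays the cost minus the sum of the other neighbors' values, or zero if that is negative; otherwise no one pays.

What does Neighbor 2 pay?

Total value 71 ≥ cost 64, so the project is built.
The other neighbors' values sum to 46.
Cost minus that sum is 64 - 46 = 18.

18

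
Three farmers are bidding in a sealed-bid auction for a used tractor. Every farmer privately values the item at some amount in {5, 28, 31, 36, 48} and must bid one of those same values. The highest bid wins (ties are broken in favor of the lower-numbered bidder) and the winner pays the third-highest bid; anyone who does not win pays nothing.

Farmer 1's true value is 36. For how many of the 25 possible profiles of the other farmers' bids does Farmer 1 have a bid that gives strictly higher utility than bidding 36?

6

Others bid (5, 48): truth gives 0; bid 48 gives 31 > 0. Violating.
Others bid (28, 48): truth gives 0; bid 48 gives 8 > 0. Violating.
Others bid (31, 48): truth gives 0; bid 48 gives 5 > 0. Violating.
Others bid (48, 5): truth gives 0; bid 48 gives 31 > 0. Violating.
Others bid (5, 5): truth gives 31; no alternative beats it.
Others bid (5, 28): truth gives 31; no alternative beats it.
(Checking all 25 profiles: 6 have a profitable deviation, 19 do not.)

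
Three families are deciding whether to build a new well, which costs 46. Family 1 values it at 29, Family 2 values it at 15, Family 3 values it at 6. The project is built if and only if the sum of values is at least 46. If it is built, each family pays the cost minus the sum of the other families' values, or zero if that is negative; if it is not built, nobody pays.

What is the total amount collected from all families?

38

Total value 50 ≥ cost 46, so it is built.
Family 1: others sum to 21; max(0, 46 - 21) = 25.
Family 2: others sum to 35; max(0, 46 - 35) = 11.
Family 3: others sum to 44; max(0, 46 - 44) = 2.
Total collected = 25 + 11 + 2 = 38.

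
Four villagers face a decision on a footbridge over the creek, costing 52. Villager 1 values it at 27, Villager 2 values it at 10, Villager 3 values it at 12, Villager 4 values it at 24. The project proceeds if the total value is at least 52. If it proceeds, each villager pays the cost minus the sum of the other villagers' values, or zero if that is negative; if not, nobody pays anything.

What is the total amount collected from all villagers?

9

Total value 73 ≥ cost 52, so it is built.
Villager 1: others sum to 46; max(0, 52 - 46) = 6.
Villager 2: others sum to 63; max(0, 52 - 63) = 0.
Villager 3: others sum to 61; max(0, 52 - 61) = 0.
Villager 4: others sum to 49; max(0, 52 - 49) = 3.
Total collected = 6 + 0 + 0 + 3 = 9.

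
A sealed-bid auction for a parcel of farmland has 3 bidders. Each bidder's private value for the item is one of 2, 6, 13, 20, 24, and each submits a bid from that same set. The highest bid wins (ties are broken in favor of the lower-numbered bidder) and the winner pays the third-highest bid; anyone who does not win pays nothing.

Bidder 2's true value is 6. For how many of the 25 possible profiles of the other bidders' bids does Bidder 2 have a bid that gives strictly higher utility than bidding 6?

Others bid (2, 13): truth gives 0; bid 13 gives 4 > 0. Violating.
Others bid (2, 20): truth gives 0; bid 20 gives 4 > 0. Violating.
Others bid (2, 24): truth gives 0; bid 24 gives 4 > 0. Violating.
Others bid (6, 2): truth gives 0; bid 13 gives 4 > 0. Violating.
Others bid (2, 2): truth gives 4; no alternative beats it.
Others bid (2, 6): truth gives 4; no alternative beats it.
(Checking all 25 profiles: 6 have a profitable deviation, 19 do not.)

6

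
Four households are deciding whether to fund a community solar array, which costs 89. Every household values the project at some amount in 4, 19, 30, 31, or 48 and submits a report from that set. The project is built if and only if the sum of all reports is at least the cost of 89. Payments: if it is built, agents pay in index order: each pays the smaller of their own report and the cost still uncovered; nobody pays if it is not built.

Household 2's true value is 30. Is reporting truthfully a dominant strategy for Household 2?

No

Consider the case where Household 1 reports 4, Household 3 reports 19 and Household 4 reports 48.
Truthful report 30: project built, pays 30, utility 30 - 30 = 0.
Report 19 instead: project built, pays 19, utility 30 - 19 = 11.
Since 11 > 0, reporting 19 is strictly better here, so truthful reporting is not dominant.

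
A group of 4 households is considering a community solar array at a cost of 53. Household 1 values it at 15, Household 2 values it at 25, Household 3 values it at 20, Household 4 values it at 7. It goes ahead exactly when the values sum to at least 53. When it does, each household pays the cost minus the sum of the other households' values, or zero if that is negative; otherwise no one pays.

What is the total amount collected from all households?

18

Total value 67 ≥ cost 53, so it is built.
Household 1: others sum to 52; max(0, 53 - 52) = 1.
Household 2: others sum to 42; max(0, 53 - 42) = 11.
Household 3: others sum to 47; max(0, 53 - 47) = 6.
Household 4: others sum to 60; max(0, 53 - 60) = 0.
Total collected = 1 + 11 + 6 + 0 = 18.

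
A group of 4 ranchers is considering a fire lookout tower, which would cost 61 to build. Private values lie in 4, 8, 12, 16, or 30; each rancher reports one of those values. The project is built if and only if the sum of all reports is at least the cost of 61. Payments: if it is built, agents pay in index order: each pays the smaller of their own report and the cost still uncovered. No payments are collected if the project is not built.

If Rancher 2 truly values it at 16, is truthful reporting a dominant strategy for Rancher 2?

Consider the case where Rancher 1 reports 4, Rancher 3 reports 16 and Rancher 4 reports 30.
Truthful report 16: project built, pays 16, utility 16 - 16 = 0.
Report 12 instead: project built, pays 12, utility 16 - 12 = 4.
Since 4 > 0, reporting 12 is strictly better here, so truthful reporting is not dominant.

No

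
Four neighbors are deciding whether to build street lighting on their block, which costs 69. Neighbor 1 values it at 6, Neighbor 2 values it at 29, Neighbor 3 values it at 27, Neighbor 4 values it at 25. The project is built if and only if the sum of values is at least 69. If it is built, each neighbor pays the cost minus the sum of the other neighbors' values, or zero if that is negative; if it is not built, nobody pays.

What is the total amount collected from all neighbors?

Total value 87 ≥ cost 69, so it is built.
Neighbor 1: others sum to 81; max(0, 69 - 81) = 0.
Neighbor 2: others sum to 58; max(0, 69 - 58) = 11.
Neighbor 3: others sum to 60; max(0, 69 - 60) = 9.
Neighbor 4: others sum to 62; max(0, 69 - 62) = 7.
Total collected = 0 + 11 + 9 + 7 = 27.

27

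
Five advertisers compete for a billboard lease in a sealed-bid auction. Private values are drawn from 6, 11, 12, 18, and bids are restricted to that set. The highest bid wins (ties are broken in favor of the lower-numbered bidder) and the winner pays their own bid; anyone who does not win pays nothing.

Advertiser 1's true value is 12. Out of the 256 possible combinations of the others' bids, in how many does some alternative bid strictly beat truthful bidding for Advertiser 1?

Others bid (6, 6, 6, 6): truth gives 0; bid 6 gives 6 > 0. Violating.
Others bid (6, 6, 6, 11): truth gives 0; bid 11 gives 1 > 0. Violating.
Others bid (6, 6, 11, 6): truth gives 0; bid 11 gives 1 > 0. Violating.
Others bid (6, 6, 11, 11): truth gives 0; bid 11 gives 1 > 0. Violating.
Others bid (6, 6, 6, 12): truth gives 0; no alternative beats it.
Others bid (6, 6, 6, 18): truth gives 0; no alternative beats it.
(Checking all 256 profiles: 16 have a profitable deviation, 240 do not.)

16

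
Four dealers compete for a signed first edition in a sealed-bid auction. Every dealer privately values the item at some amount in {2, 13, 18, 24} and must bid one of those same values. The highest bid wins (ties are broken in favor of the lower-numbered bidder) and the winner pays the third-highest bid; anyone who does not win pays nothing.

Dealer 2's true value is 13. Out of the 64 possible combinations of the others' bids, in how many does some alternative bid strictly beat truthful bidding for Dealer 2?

Others bid (2, 2, 18): truth gives 0; bid 18 gives 11 > 0. Violating.
Others bid (2, 2, 24): truth gives 0; bid 24 gives 11 > 0. Violating.
Others bid (2, 18, 2): truth gives 0; bid 18 gives 11 > 0. Violating.
Others bid (2, 24, 2): truth gives 0; bid 24 gives 11 > 0. Violating.
Others bid (2, 2, 2): truth gives 11; no alternative beats it.
Others bid (2, 2, 13): truth gives 11; no alternative beats it.
(Checking all 64 profiles: 6 have a profitable deviation, 58 do not.)

6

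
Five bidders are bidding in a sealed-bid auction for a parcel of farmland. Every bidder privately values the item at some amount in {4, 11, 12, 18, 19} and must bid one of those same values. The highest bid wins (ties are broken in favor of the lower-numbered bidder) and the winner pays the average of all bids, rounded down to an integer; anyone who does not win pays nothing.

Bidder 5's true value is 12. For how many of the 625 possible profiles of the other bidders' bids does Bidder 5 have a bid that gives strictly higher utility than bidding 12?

Others bid (4, 4, 4, 12): truth gives 0; bid 18 gives 4 > 0. Violating.
Others bid (4, 4, 4, 18): truth gives 0; bid 19 gives 3 > 0. Violating.
Others bid (4, 4, 11, 12): truth gives 0; bid 18 gives 3 > 0. Violating.
Others bid (4, 4, 11, 18): truth gives 0; bid 19 gives 1 > 0. Violating.
Others bid (4, 4, 4, 4): truth gives 7; no alternative beats it.
Others bid (4, 4, 4, 11): truth gives 5; no alternative beats it.
(Checking all 625 profiles: 78 have a profitable deviation, 547 do not.)

78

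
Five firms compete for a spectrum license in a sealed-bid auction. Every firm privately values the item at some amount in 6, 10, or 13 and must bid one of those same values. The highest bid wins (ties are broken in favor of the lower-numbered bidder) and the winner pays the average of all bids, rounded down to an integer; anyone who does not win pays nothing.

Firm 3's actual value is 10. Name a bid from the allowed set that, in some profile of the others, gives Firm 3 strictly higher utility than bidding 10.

13

Suppose Firm 1 bids 6, Firm 2 bids 6, Firm 4 bids 6 and Firm 5 bids 13.
Bid 10: loses, pays 0, utility 0.
Bid 13: wins, pays 8, utility 10 - 8 = 2.
So bidding 13 beats truth here (2 > 0).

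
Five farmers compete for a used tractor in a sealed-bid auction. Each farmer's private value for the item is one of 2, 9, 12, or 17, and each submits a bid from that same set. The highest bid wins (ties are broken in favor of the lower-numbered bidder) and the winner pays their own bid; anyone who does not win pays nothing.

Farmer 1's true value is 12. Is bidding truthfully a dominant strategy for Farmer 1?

Consider the case where Farmer 2 bids 2, Farmer 3 bids 2, Farmer 4 bids 2 and Farmer 5 bids 2.
Truthful bid 12: wins, pays 12, utility 12 - 12 = 0.
Bid 2 instead: wins, pays 2, utility 12 - 2 = 10.
Since 10 > 0, bidding 2 is strictly better here, so truthful bidding is not dominant.

No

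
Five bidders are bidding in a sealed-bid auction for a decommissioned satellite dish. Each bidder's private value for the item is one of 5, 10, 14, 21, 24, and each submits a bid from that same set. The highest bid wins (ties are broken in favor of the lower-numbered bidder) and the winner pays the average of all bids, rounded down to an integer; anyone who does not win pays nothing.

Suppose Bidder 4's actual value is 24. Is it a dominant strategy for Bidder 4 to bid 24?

No

Consider the case where Bidder 1 bids 5, Bidder 2 bids 5, Bidder 3 bids 5 and Bidder 5 bids 5.
Truthful bid 24: wins, pays 8, utility 24 - 8 = 16.
Bid 10 instead: wins, pays 6, utility 24 - 6 = 18.
Since 18 > 16, bidding 10 is strictly better here, so truthful bidding is not dominant.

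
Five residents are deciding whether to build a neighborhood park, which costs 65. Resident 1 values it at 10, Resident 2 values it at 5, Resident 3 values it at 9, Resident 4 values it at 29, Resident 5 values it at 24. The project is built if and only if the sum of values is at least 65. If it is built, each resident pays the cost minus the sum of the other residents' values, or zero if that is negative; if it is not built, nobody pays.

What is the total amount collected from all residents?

29

Total value 77 ≥ cost 65, so it is built.
Resident 1: others sum to 67; max(0, 65 - 67) = 0.
Resident 2: others sum to 72; max(0, 65 - 72) = 0.
Resident 3: others sum to 68; max(0, 65 - 68) = 0.
Resident 4: others sum to 48; max(0, 65 - 48) = 17.
Resident 5: others sum to 53; max(0, 65 - 53) = 12.
Total collected = 0 + 0 + 0 + 17 + 12 = 29.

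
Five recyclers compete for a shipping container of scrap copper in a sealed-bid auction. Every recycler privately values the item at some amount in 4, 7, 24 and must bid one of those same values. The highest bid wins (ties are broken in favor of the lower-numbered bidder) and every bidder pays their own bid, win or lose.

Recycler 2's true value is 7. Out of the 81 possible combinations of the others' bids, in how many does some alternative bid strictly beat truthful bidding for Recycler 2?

73

Others bid (4, 4, 4, 24): truth gives -7; bid 4 gives -4 > -7. Violating.
Others bid (4, 4, 7, 24): truth gives -7; bid 4 gives -4 > -7. Violating.
Others bid (4, 4, 24, 4): truth gives -7; bid 4 gives -4 > -7. Violating.
Others bid (4, 4, 24, 7): truth gives -7; bid 4 gives -4 > -7. Violating.
Others bid (4, 4, 4, 4): truth gives 0; no alternative beats it.
Others bid (4, 4, 4, 7): truth gives 0; no alternative beats it.
(Checking all 81 profiles: 73 have a profitable deviation, 8 do not.)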